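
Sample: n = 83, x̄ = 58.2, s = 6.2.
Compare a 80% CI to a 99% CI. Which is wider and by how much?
99% CI is wider by 1.83

df = 82
80% CI: t* = 1.292, (57.32, 59.08), width = 2 · t* · s/√n = 1.76
99% CI: t* = 2.637, (56.41, 59.99), width = 2 · t* · s/√n = 3.59

The 99% CI is wider by 3.59 - 1.76 = 1.83.
Higher confidence requires a wider interval.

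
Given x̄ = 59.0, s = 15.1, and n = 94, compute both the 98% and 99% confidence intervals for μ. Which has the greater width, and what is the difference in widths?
99% CI is wider by 0.82

df = 93
98% CI: t* = 2.367, (55.31, 62.69), width = 2 · t* · s/√n = 7.37
99% CI: t* = 2.630, (54.90, 63.10), width = 2 · t* · s/√n = 8.19

The 99% CI is wider by 8.19 - 7.37 = 0.82.
Higher confidence requires a wider interval.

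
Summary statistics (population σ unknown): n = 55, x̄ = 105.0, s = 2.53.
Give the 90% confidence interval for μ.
(104.43, 105.57)

t-interval (σ unknown):
df = n - 1 = 54
t* = 1.674 for 90% confidence

Margin of error = t* · s/√n = 1.674 · 2.53/√55 = 0.57

CI: (104.43, 105.57)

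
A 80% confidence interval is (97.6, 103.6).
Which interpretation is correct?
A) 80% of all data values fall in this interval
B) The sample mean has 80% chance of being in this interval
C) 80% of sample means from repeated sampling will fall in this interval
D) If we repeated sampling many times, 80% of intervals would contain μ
D

A) Wrong — a CI is about the parameter μ, not individual data values.
B) Wrong — x̄ is observed and sits in the interval by construction.
C) Wrong — coverage applies to intervals containing μ, not to future x̄ values.
D) Correct — this is the frequentist long-run coverage interpretation.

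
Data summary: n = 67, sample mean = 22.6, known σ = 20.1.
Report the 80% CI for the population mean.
(19.45, 25.75)

z-interval (σ known):
z* = 1.282 for 80% confidence

Margin of error = z* · σ/√n = 1.282 · 20.1/√67 = 3.15

CI: (22.6 - 3.15, 22.6 + 3.15) = (19.45, 25.75)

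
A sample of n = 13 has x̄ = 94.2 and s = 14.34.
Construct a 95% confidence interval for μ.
(85.53, 102.87)

t-interval (σ unknown):
df = n - 1 = 12
t* = 2.179 for 95% confidence

Margin of error = t* · s/√n = 2.179 · 14.34/√13 = 8.67

CI: (85.53, 102.87)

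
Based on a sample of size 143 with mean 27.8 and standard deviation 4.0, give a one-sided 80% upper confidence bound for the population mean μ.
μ ≤ 28.08

Upper bound (one-sided):
t* = 0.844 (one-sided for 80%)
Upper bound = x̄ + t* · s/√n = 27.8 + 0.844 · 4.0/√143 = 28.08

We are 80% confident that μ ≤ 28.08.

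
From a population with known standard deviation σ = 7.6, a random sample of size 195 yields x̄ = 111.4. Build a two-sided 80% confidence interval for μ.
(110.70, 112.10)

z-interval (σ known):
z* = 1.282 for 80% confidence

Margin of error = z* · σ/√n = 1.282 · 7.6/√195 = 0.70

CI: (111.4 - 0.70, 111.4 + 0.70) = (110.70, 112.10)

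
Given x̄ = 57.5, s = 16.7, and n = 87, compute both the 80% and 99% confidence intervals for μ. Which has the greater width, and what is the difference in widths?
99% CI is wider by 4.81

df = 86
80% CI: t* = 1.291, (55.19, 59.81), width = 2 · t* · s/√n = 4.62
99% CI: t* = 2.634, (52.78, 62.22), width = 2 · t* · s/√n = 9.43

The 99% CI is wider by 9.43 - 4.62 = 4.81.
Higher confidence requires a wider interval.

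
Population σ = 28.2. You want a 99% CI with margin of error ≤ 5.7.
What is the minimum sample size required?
n ≥ 163

For margin E ≤ 5.7:
n ≥ (z* · σ / E)²
n ≥ (2.576 · 28.2 / 5.7)²
n ≥ 162.42

Minimum n = 163 (rounding up)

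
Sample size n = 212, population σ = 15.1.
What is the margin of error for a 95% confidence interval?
Margin of error = 2.03

Margin of error = z* · σ/√n
= 1.960 · 15.1/√212
= 1.960 · 15.1/14.5602
= 2.03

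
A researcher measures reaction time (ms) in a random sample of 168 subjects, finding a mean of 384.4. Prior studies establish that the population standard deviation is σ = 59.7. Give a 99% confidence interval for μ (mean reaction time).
(372.54, 396.26)

z-interval (σ known):
z* = 2.576 for 99% confidence

Margin of error = z* · σ/√n = 2.576 · 59.7/√168 = 11.86

CI: (384.4 - 11.86, 384.4 + 11.86) = (372.54, 396.26)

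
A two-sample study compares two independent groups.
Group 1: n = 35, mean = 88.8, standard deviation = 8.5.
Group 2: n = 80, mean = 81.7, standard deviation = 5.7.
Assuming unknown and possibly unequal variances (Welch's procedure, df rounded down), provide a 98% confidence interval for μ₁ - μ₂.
(3.32, 10.88)

Difference: x̄₁ - x̄₂ = 7.10
SE = √(s₁²/n₁ + s₂²/n₂) = √(8.5²/35 + 5.7²/80) = 1.5718
df = 47.90 → 47 (Welch–Satterthwaite, rounded down)
t* = 2.408

CI: 7.10 ± 2.408 · 1.5718 = 7.10 ± 3.78 = (3.32, 10.88)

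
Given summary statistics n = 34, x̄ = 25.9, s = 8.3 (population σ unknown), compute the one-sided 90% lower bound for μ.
μ ≥ 24.04

Lower bound (one-sided):
t* = 1.308 (one-sided for 90%)
Lower bound = x̄ - t* · s/√n = 25.9 - 1.308 · 8.3/√34 = 24.04

We are 90% confident that μ ≥ 24.04.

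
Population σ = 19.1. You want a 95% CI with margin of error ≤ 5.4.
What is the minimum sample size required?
n ≥ 49

For margin E ≤ 5.4:
n ≥ (z* · σ / E)²
n ≥ (1.960 · 19.1 / 5.4)²
n ≥ 48.06

Minimum n = 49 (rounding up)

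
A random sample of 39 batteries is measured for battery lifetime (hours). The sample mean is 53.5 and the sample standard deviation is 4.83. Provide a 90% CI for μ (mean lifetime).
(52.20, 54.80)

t-interval (σ unknown):
df = n - 1 = 38
t* = 1.686 for 90% confidence

Margin of error = t* · s/√n = 1.686 · 4.83/√39 = 1.30

CI: (52.20, 54.80)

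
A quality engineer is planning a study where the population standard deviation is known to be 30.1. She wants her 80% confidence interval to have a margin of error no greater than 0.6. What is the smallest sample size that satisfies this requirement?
n ≥ 4137

For margin E ≤ 0.6:
n ≥ (z* · σ / E)²
n ≥ (1.282 · 30.1 / 0.6)²
n ≥ 4136.25

Minimum n = 4137 (rounding up)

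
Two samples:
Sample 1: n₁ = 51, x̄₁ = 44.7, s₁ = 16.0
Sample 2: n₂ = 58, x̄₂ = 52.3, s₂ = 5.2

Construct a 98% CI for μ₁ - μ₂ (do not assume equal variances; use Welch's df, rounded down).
(-13.20, -2.00)

Difference: x̄₁ - x̄₂ = -7.60
SE = √(s₁²/n₁ + s₂²/n₂) = √(16.0²/51 + 5.2²/58) = 2.3422
df = 59.27 → 59 (Welch–Satterthwaite, rounded down)
t* = 2.391

CI: -7.60 ± 2.391 · 2.3422 = -7.60 ± 5.60 = (-13.20, -2.00)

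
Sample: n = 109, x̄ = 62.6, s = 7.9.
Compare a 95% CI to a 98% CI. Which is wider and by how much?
98% CI is wider by 0.57

df = 108
95% CI: t* = 1.982, (61.10, 64.10), width = 2 · t* · s/√n = 3.00
98% CI: t* = 2.361, (60.81, 64.39), width = 2 · t* · s/√n = 3.57

The 98% CI is wider by 3.57 - 3.00 = 0.57.
Higher confidence requires a wider interval.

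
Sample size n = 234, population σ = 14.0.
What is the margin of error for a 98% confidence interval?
Margin of error = 2.13

Margin of error = z* · σ/√n
= 2.326 · 14.0/√234
= 2.326 · 14.0/15.2971
= 2.13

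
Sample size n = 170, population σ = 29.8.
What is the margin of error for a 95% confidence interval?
Margin of error = 4.48

Margin of error = z* · σ/√n
= 1.960 · 29.8/√170
= 1.960 · 29.8/13.0384
= 4.48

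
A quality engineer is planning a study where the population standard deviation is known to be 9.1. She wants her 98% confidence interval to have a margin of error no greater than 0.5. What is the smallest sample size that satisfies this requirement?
n ≥ 1793

For margin E ≤ 0.5:
n ≥ (z* · σ / E)²
n ≥ (2.326 · 9.1 / 0.5)²
n ≥ 1792.10

Minimum n = 1793 (rounding up)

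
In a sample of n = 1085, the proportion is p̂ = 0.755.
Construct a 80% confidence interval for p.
(0.738, 0.772)

Proportion CI:
SE = √(p̂(1-p̂)/n) = √(0.755 · 0.245 / 1085) = 0.01306

z* = 1.282
Margin = z* · SE = 1.282 · 0.01306 = 0.0167

CI: 0.755 ± 0.0167 = (0.738, 0.772)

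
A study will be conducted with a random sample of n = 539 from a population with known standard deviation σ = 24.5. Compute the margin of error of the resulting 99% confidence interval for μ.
Margin of error = 2.72

Margin of error = z* · σ/√n
= 2.576 · 24.5/√539
= 2.576 · 24.5/23.2164
= 2.72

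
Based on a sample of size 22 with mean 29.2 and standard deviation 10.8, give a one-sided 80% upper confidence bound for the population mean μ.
μ ≤ 31.18

Upper bound (one-sided):
t* = 0.859 (one-sided for 80%)
Upper bound = x̄ + t* · s/√n = 29.2 + 0.859 · 10.8/√22 = 31.18

We are 80% confident that μ ≤ 31.18.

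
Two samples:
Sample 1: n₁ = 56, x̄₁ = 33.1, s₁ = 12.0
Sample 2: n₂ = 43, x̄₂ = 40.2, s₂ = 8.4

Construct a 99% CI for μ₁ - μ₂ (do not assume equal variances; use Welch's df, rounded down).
(-12.49, -1.71)

Difference: x̄₁ - x̄₂ = -7.10
SE = √(s₁²/n₁ + s₂²/n₂) = √(12.0²/56 + 8.4²/43) = 2.0524
df = 96.26 → 96 (Welch–Satterthwaite, rounded down)
t* = 2.628

CI: -7.10 ± 2.628 · 2.0524 = -7.10 ± 5.39 = (-12.49, -1.71)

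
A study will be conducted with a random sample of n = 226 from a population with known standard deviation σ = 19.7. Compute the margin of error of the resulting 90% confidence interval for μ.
Margin of error = 2.16

Margin of error = z* · σ/√n
= 1.645 · 19.7/√226
= 1.645 · 19.7/15.0333
= 2.16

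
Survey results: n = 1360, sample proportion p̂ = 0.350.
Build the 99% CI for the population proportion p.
(0.317, 0.383)

Proportion CI:
SE = √(p̂(1-p̂)/n) = √(0.350 · 0.650 / 1360) = 0.01293

z* = 2.576
Margin = z* · SE = 2.576 · 0.01293 = 0.0333

CI: 0.350 ± 0.0333 = (0.317, 0.383)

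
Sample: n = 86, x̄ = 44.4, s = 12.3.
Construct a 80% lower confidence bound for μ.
μ ≥ 43.28

Lower bound (one-sided):
t* = 0.846 (one-sided for 80%)
Lower bound = x̄ - t* · s/√n = 44.4 - 0.846 · 12.3/√86 = 43.28

We are 80% confident that μ ≥ 43.28.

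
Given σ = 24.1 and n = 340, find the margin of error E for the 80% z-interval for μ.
Margin of error = 1.68

Margin of error = z* · σ/√n
= 1.282 · 24.1/√340
= 1.282 · 24.1/18.4391
= 1.68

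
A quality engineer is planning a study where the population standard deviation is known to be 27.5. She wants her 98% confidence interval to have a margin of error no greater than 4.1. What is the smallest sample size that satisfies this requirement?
n ≥ 244

For margin E ≤ 4.1:
n ≥ (z* · σ / E)²
n ≥ (2.326 · 27.5 / 4.1)²
n ≥ 243.40

Minimum n = 244 (rounding up)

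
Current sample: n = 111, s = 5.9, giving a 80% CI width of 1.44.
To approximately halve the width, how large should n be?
n ≈ 444

CI width ∝ 1/√n
To reduce width by factor 2, need √n to grow by 2 → need 2² = 4 times as many samples.

Current: n = 111, width = 1.44
New: n = 444, width ≈ 0.72

Width reduced by factor of 1.44/0.72 = 2.00.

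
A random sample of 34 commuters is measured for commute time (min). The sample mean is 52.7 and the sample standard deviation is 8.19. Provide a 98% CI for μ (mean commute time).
(49.27, 56.13)

t-interval (σ unknown):
df = n - 1 = 33
t* = 2.445 for 98% confidence

Margin of error = t* · s/√n = 2.445 · 8.19/√34 = 3.43

CI: (49.27, 56.13)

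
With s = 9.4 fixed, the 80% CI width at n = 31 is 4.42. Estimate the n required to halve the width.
n ≈ 124

CI width ∝ 1/√n
To reduce width by factor 2, need √n to grow by 2 → need 2² = 4 times as many samples.

Current: n = 31, width = 4.42
New: n = 124, width ≈ 2.17

Width reduced by factor of 4.42/2.17 = 2.04.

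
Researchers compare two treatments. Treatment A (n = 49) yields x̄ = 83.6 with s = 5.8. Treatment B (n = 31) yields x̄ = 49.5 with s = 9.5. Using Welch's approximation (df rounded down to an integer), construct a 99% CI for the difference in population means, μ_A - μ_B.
(28.99, 39.21)

Difference: x̄₁ - x̄₂ = 34.10
SE = √(s₁²/n₁ + s₂²/n₂) = √(5.8²/49 + 9.5²/31) = 1.8968
df = 44.28 → 44 (Welch–Satterthwaite, rounded down)
t* = 2.692

CI: 34.10 ± 2.692 · 1.8968 = 34.10 ± 5.11 = (28.99, 39.21)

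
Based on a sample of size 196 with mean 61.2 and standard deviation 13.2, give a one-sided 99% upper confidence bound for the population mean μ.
μ ≤ 63.41

Upper bound (one-sided):
t* = 2.346 (one-sided for 99%)
Upper bound = x̄ + t* · s/√n = 61.2 + 2.346 · 13.2/√196 = 63.41

We are 99% confident that μ ≤ 63.41.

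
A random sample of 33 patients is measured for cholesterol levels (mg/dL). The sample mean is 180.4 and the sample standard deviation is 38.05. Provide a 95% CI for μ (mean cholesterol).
(166.91, 193.89)

t-interval (σ unknown):
df = n - 1 = 32
t* = 2.037 for 95% confidence

Margin of error = t* · s/√n = 2.037 · 38.05/√33 = 13.49

CI: (166.91, 193.89)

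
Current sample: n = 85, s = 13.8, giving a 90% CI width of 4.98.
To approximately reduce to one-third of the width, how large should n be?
n ≈ 765

CI width ∝ 1/√n
To reduce width by factor 3, need √n to grow by 3 → need 3² = 9 times as many samples.

Current: n = 85, width = 4.98
New: n = 765, width ≈ 1.64

Width reduced by factor of 4.98/1.64 = 3.04.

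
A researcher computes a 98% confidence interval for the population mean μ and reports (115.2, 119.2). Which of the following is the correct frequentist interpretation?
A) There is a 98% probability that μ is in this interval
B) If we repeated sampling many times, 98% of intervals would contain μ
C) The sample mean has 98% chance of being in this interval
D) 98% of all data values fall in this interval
B

A) Wrong — μ is fixed; the randomness lives in the interval, not in μ.
B) Correct — this is the frequentist long-run coverage interpretation.
C) Wrong — x̄ is observed and sits in the interval by construction.
D) Wrong — a CI is about the parameter μ, not individual data values.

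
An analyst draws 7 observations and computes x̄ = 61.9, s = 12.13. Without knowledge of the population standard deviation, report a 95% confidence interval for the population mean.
(50.68, 73.12)

t-interval (σ unknown):
df = n - 1 = 6
t* = 2.447 for 95% confidence

Margin of error = t* · s/√n = 2.447 · 12.13/√7 = 11.22

CI: (50.68, 73.12)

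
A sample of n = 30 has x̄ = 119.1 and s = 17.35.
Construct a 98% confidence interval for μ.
(111.30, 126.90)

t-interval (σ unknown):
df = n - 1 = 29
t* = 2.462 for 98% confidence

Margin of error = t* · s/√n = 2.462 · 17.35/√30 = 7.80

CI: (111.30, 126.90)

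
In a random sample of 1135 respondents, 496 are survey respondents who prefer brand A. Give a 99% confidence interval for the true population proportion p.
(0.399, 0.475)

Proportion CI:
p̂ = 496/1135 = 0.43700
SE = √(p̂(1-p̂)/n) = √(0.43700 · 0.56300 / 1135) = 0.01472

z* = 2.576
Margin = z* · SE = 2.576 · 0.01472 = 0.0379

CI: 0.43700 ± 0.0379 = (0.399, 0.475)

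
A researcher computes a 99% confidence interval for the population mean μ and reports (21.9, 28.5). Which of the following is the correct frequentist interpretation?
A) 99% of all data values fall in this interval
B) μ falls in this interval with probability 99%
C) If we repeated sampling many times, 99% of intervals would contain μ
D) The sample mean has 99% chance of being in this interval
C

A) Wrong — a CI is about the parameter μ, not individual data values.
B) Wrong — μ is fixed; the randomness lives in the interval, not in μ.
C) Correct — this is the frequentist long-run coverage interpretation.
D) Wrong — x̄ is observed and sits in the interval by construction.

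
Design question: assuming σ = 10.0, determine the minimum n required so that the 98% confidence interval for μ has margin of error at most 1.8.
n ≥ 167

For margin E ≤ 1.8:
n ≥ (z* · σ / E)²
n ≥ (2.326 · 10.0 / 1.8)²
n ≥ 166.98

Minimum n = 167 (rounding up)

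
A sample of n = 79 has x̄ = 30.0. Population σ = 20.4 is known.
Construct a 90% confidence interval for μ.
(26.22, 33.78)

z-interval (σ known):
z* = 1.645 for 90% confidence

Margin of error = z* · σ/√n = 1.645 · 20.4/√79 = 3.78

CI: (30.0 - 3.78, 30.0 + 3.78) = (26.22, 33.78)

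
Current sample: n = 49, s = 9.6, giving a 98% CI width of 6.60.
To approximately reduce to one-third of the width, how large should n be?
n ≈ 441

CI width ∝ 1/√n
To reduce width by factor 3, need √n to grow by 3 → need 3² = 9 times as many samples.

Current: n = 49, width = 6.60
New: n = 441, width ≈ 2.13

Width reduced by factor of 6.60/2.13 = 3.10.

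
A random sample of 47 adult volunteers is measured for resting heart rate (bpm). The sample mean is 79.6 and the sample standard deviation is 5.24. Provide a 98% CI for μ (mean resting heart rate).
(77.76, 81.44)

t-interval (σ unknown):
df = n - 1 = 46
t* = 2.410 for 98% confidence

Margin of error = t* · s/√n = 2.410 · 5.24/√47 = 1.84

CI: (77.76, 81.44)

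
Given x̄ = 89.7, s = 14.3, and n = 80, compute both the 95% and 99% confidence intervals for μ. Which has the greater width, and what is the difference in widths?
99% CI is wider by 2.08

df = 79
95% CI: t* = 1.990, (86.52, 92.88), width = 2 · t* · s/√n = 6.36
99% CI: t* = 2.640, (85.48, 93.92), width = 2 · t* · s/√n = 8.44

The 99% CI is wider by 8.44 - 6.36 = 2.08.
Higher confidence requires a wider interval.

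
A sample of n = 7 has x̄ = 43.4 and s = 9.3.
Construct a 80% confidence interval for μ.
(38.34, 48.46)

t-interval (σ unknown):
df = n - 1 = 6
t* = 1.440 for 80% confidence

Margin of error = t* · s/√n = 1.440 · 9.3/√7 = 5.06

CI: (38.34, 48.46)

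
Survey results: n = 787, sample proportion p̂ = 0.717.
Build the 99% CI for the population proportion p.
(0.676, 0.758)

Proportion CI:
SE = √(p̂(1-p̂)/n) = √(0.717 · 0.283 / 787) = 0.01606

z* = 2.576
Margin = z* · SE = 2.576 · 0.01606 = 0.0414

CI: 0.717 ± 0.0414 = (0.676, 0.758)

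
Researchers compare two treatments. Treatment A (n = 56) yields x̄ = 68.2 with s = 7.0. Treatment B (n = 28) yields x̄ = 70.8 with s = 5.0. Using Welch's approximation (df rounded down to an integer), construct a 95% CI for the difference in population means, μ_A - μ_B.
(-5.25, 0.05)

Difference: x̄₁ - x̄₂ = -2.60
SE = √(s₁²/n₁ + s₂²/n₂) = √(7.0²/56 + 5.0²/28) = 1.3296
df = 71.94 → 71 (Welch–Satterthwaite, rounded down)
t* = 1.994

CI: -2.60 ± 1.994 · 1.3296 = -2.60 ± 2.65 = (-5.25, 0.05)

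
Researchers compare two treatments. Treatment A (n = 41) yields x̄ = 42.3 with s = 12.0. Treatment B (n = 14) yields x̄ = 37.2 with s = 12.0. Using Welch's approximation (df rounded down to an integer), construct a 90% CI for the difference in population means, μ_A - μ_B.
(-1.28, 11.48)

Difference: x̄₁ - x̄₂ = 5.10
SE = √(s₁²/n₁ + s₂²/n₂) = √(12.0²/41 + 12.0²/14) = 3.7146
df = 22.54 → 22 (Welch–Satterthwaite, rounded down)
t* = 1.717

CI: 5.10 ± 1.717 · 3.7146 = 5.10 ± 6.38 = (-1.28, 11.48)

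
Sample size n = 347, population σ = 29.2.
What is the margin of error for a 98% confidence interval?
Margin of error = 3.65

Margin of error = z* · σ/√n
= 2.326 · 29.2/√347
= 2.326 · 29.2/18.6279
= 3.65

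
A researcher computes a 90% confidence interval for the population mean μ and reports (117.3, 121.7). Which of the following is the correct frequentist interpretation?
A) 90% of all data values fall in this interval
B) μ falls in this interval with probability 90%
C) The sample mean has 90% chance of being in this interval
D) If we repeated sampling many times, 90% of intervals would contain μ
D

A) Wrong — a CI is about the parameter μ, not individual data values.
B) Wrong — μ is fixed; the randomness lives in the interval, not in μ.
C) Wrong — x̄ is observed and sits in the interval by construction.
D) Correct — this is the frequentist long-run coverage interpretation.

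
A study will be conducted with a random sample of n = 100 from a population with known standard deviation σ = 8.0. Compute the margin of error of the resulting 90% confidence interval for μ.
Margin of error = 1.32

Margin of error = z* · σ/√n
= 1.645 · 8.0/√100
= 1.645 · 8.0/10.0000
= 1.32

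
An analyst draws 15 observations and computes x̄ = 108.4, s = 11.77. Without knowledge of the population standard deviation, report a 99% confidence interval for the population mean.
(99.35, 117.45)

t-interval (σ unknown):
df = n - 1 = 14
t* = 2.977 for 99% confidence

Margin of error = t* · s/√n = 2.977 · 11.77/√15 = 9.05

CI: (99.35, 117.45)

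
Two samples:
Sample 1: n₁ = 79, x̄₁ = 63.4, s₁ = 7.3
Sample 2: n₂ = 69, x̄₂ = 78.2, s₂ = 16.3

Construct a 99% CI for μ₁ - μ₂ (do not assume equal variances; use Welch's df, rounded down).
(-20.40, -9.20)

Difference: x̄₁ - x̄₂ = -14.80
SE = √(s₁²/n₁ + s₂²/n₂) = √(7.3²/79 + 16.3²/69) = 2.1272
df = 91.46 → 91 (Welch–Satterthwaite, rounded down)
t* = 2.631

CI: -14.80 ± 2.631 · 2.1272 = -14.80 ± 5.60 = (-20.40, -9.20)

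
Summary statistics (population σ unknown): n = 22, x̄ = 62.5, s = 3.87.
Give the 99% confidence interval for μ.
(60.16, 64.84)

t-interval (σ unknown):
df = n - 1 = 21
t* = 2.831 for 99% confidence

Margin of error = t* · s/√n = 2.831 · 3.87/√22 = 2.34

CI: (60.16, 64.84)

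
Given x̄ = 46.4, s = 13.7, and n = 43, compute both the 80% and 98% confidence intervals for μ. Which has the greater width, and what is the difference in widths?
98% CI is wider by 4.66

df = 42
80% CI: t* = 1.302, (43.68, 49.12), width = 2 · t* · s/√n = 5.44
98% CI: t* = 2.418, (41.35, 51.45), width = 2 · t* · s/√n = 10.10

The 98% CI is wider by 10.10 - 5.44 = 4.66.
Higher confidence requires a wider interval.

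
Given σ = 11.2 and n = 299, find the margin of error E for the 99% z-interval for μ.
Margin of error = 1.67

Margin of error = z* · σ/√n
= 2.576 · 11.2/√299
= 2.576 · 11.2/17.2916
= 1.67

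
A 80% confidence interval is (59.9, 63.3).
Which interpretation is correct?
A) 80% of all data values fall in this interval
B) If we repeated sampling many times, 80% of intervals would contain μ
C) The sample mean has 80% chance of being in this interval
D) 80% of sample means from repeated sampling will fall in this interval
B

A) Wrong — a CI is about the parameter μ, not individual data values.
B) Correct — this is the frequentist long-run coverage interpretation.
C) Wrong — x̄ is observed and sits in the interval by construction.
D) Wrong — coverage applies to intervals containing μ, not to future x̄ values.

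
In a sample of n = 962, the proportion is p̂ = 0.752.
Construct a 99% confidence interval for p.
(0.716, 0.788)

Proportion CI:
SE = √(p̂(1-p̂)/n) = √(0.752 · 0.248 / 962) = 0.01392

z* = 2.576
Margin = z* · SE = 2.576 · 0.01392 = 0.0359

CI: 0.752 ± 0.0359 = (0.716, 0.788)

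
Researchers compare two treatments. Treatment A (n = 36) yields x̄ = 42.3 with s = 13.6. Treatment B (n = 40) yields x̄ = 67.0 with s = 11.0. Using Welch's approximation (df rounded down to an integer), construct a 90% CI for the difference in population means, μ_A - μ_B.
(-29.47, -19.93)

Difference: x̄₁ - x̄₂ = -24.70
SE = √(s₁²/n₁ + s₂²/n₂) = √(13.6²/36 + 11.0²/40) = 2.8571
df = 67.38 → 67 (Welch–Satterthwaite, rounded down)
t* = 1.668

CI: -24.70 ± 1.668 · 2.8571 = -24.70 ± 4.77 = (-29.47, -19.93)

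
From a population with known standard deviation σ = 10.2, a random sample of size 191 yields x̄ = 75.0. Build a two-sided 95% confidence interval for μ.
(73.55, 76.45)

z-interval (σ known):
z* = 1.960 for 95% confidence

Margin of error = z* · σ/√n = 1.960 · 10.2/√191 = 1.45

CI: (75.0 - 1.45, 75.0 + 1.45) = (73.55, 76.45)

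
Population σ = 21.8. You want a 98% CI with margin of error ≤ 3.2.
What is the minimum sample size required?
n ≥ 252

For margin E ≤ 3.2:
n ≥ (z* · σ / E)²
n ≥ (2.326 · 21.8 / 3.2)²
n ≥ 251.09

Minimum n = 252 (rounding up)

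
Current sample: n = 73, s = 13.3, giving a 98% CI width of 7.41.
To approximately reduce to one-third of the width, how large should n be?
n ≈ 657

CI width ∝ 1/√n
To reduce width by factor 3, need √n to grow by 3 → need 3² = 9 times as many samples.

Current: n = 73, width = 7.41
New: n = 657, width ≈ 2.42

Width reduced by factor of 7.41/2.42 = 3.06.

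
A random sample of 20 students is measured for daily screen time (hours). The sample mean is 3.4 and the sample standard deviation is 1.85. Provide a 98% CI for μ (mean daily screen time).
(2.35, 4.45)

t-interval (σ unknown):
df = n - 1 = 19
t* = 2.539 for 98% confidence

Margin of error = t* · s/√n = 2.539 · 1.85/√20 = 1.05

CI: (2.35, 4.45)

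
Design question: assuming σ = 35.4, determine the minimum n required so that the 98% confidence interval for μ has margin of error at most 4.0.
n ≥ 424

For margin E ≤ 4.0:
n ≥ (z* · σ / E)²
n ≥ (2.326 · 35.4 / 4.0)²
n ≥ 423.75

Minimum n = 424 (rounding up)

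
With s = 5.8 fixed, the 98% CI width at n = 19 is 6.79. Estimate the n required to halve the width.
n ≈ 76

CI width ∝ 1/√n
To reduce width by factor 2, need √n to grow by 2 → need 2² = 4 times as many samples.

Current: n = 19, width = 6.79
New: n = 76, width ≈ 3.16

Width reduced by factor of 6.79/3.16 = 2.15.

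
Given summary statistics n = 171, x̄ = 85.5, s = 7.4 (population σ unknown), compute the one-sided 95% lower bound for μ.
μ ≥ 84.56

Lower bound (one-sided):
t* = 1.654 (one-sided for 95%)
Lower bound = x̄ - t* · s/√n = 85.5 - 1.654 · 7.4/√171 = 84.56

We are 95% confident that μ ≥ 84.56.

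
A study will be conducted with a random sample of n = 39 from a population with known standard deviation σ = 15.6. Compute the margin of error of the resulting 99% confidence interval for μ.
Margin of error = 6.43

Margin of error = z* · σ/√n
= 2.576 · 15.6/√39
= 2.576 · 15.6/6.2450
= 6.43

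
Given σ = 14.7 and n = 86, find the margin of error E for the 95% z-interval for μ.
Margin of error = 3.11

Margin of error = z* · σ/√n
= 1.960 · 14.7/√86
= 1.960 · 14.7/9.2736
= 3.11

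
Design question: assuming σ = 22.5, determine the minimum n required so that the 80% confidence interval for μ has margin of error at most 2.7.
n ≥ 115

For margin E ≤ 2.7:
n ≥ (z* · σ / E)²
n ≥ (1.282 · 22.5 / 2.7)²
n ≥ 114.13

Minimum n = 115 (rounding up)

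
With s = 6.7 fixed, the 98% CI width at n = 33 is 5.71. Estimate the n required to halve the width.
n ≈ 132

CI width ∝ 1/√n
To reduce width by factor 2, need √n to grow by 2 → need 2² = 4 times as many samples.

Current: n = 33, width = 5.71
New: n = 132, width ≈ 2.75

Width reduced by factor of 5.71/2.75 = 2.08.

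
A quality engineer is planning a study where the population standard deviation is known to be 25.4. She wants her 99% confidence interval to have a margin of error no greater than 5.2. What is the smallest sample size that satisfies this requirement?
n ≥ 159

For margin E ≤ 5.2:
n ≥ (z* · σ / E)²
n ≥ (2.576 · 25.4 / 5.2)²
n ≥ 158.33

Minimum n = 159 (rounding up)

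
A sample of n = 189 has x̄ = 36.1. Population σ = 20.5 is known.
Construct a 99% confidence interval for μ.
(32.26, 39.94)

z-interval (σ known):
z* = 2.576 for 99% confidence

Margin of error = z* · σ/√n = 2.576 · 20.5/√189 = 3.84

CI: (36.1 - 3.84, 36.1 + 3.84) = (32.26, 39.94)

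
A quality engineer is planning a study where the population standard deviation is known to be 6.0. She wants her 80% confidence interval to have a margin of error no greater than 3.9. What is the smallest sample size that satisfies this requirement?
n ≥ 4

For margin E ≤ 3.9:
n ≥ (z* · σ / E)²
n ≥ (1.282 · 6.0 / 3.9)²
n ≥ 3.89

Minimum n = 4 (rounding up)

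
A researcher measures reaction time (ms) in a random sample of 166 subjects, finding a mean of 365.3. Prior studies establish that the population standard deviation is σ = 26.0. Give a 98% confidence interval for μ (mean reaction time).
(360.61, 369.99)

z-interval (σ known):
z* = 2.326 for 98% confidence

Margin of error = z* · σ/√n = 2.326 · 26.0/√166 = 4.69

CI: (365.3 - 4.69, 365.3 + 4.69) = (360.61, 369.99)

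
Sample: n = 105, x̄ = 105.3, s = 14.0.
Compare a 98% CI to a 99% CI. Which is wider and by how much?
99% CI is wider by 0.71

df = 104
98% CI: t* = 2.363, (102.07, 108.53), width = 2 · t* · s/√n = 6.46
99% CI: t* = 2.624, (101.71, 108.89), width = 2 · t* · s/√n = 7.17

The 99% CI is wider by 7.17 - 6.46 = 0.71.
Higher confidence requires a wider interval.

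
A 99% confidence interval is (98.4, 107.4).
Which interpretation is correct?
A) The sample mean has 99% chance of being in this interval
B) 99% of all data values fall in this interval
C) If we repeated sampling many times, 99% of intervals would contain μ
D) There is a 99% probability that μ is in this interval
C

A) Wrong — x̄ is observed and sits in the interval by construction.
B) Wrong — a CI is about the parameter μ, not individual data values.
C) Correct — this is the frequentist long-run coverage interpretation.
D) Wrong — μ is fixed; the randomness lives in the interval, not in μ.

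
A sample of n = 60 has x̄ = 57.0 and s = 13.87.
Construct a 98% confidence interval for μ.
(52.72, 61.28)

t-interval (σ unknown):
df = n - 1 = 59
t* = 2.391 for 98% confidence

Margin of error = t* · s/√n = 2.391 · 13.87/√60 = 4.28

CI: (52.72, 61.28)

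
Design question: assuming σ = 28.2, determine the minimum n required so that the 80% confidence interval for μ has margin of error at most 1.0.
n ≥ 1307

For margin E ≤ 1.0:
n ≥ (z* · σ / E)²
n ≥ (1.282 · 28.2 / 1.0)²
n ≥ 1307.00

Minimum n = 1307 (rounding up)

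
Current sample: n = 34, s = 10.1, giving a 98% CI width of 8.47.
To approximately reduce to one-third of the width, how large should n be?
n ≈ 306

CI width ∝ 1/√n
To reduce width by factor 3, need √n to grow by 3 → need 3² = 9 times as many samples.

Current: n = 34, width = 8.47
New: n = 306, width ≈ 2.70

Width reduced by factor of 8.47/2.70 = 3.14.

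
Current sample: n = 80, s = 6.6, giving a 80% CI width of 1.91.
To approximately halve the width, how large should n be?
n ≈ 320

CI width ∝ 1/√n
To reduce width by factor 2, need √n to grow by 2 → need 2² = 4 times as many samples.

Current: n = 80, width = 1.91
New: n = 320, width ≈ 0.95

Width reduced by factor of 1.91/0.95 = 2.01.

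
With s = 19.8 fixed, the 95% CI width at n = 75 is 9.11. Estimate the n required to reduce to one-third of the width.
n ≈ 675

CI width ∝ 1/√n
To reduce width by factor 3, need √n to grow by 3 → need 3² = 9 times as many samples.

Current: n = 75, width = 9.11
New: n = 675, width ≈ 2.99

Width reduced by factor of 9.11/2.99 = 3.05.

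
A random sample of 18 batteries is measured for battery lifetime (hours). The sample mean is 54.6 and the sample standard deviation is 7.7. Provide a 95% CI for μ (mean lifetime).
(50.77, 58.43)

t-interval (σ unknown):
df = n - 1 = 17
t* = 2.110 for 95% confidence

Margin of error = t* · s/√n = 2.110 · 7.7/√18 = 3.83

CI: (50.77, 58.43)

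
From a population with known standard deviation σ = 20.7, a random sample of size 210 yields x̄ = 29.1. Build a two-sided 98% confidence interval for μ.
(25.78, 32.42)

z-interval (σ known):
z* = 2.326 for 98% confidence

Margin of error = z* · σ/√n = 2.326 · 20.7/√210 = 3.32

CI: (29.1 - 3.32, 29.1 + 3.32) = (25.78, 32.42)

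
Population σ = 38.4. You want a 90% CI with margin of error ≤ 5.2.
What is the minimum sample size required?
n ≥ 148

For margin E ≤ 5.2:
n ≥ (z* · σ / E)²
n ≥ (1.645 · 38.4 / 5.2)²
n ≥ 147.57

Minimum n = 148 (rounding up)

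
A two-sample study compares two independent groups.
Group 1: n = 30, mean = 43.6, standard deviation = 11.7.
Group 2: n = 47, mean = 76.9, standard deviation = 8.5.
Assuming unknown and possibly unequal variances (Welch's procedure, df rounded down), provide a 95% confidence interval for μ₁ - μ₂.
(-38.27, -28.33)

Difference: x̄₁ - x̄₂ = -33.30
SE = √(s₁²/n₁ + s₂²/n₂) = √(11.7²/30 + 8.5²/47) = 2.4699
df = 48.37 → 48 (Welch–Satterthwaite, rounded down)
t* = 2.011

CI: -33.30 ± 2.011 · 2.4699 = -33.30 ± 4.97 = (-38.27, -28.33)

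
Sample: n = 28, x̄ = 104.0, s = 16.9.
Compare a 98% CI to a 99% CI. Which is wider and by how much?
99% CI is wider by 1.90

df = 27
98% CI: t* = 2.473, (96.10, 111.90), width = 2 · t* · s/√n = 15.80
99% CI: t* = 2.771, (95.15, 112.85), width = 2 · t* · s/√n = 17.70

The 99% CI is wider by 17.70 - 15.80 = 1.90.
Higher confidence requires a wider interval.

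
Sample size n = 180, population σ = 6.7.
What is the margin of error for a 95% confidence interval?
Margin of error = 0.98

Margin of error = z* · σ/√n
= 1.960 · 6.7/√180
= 1.960 · 6.7/13.4164
= 0.98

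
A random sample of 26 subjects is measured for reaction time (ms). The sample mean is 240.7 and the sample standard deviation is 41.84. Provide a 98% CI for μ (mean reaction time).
(220.31, 261.09)

t-interval (σ unknown):
df = n - 1 = 25
t* = 2.485 for 98% confidence

Margin of error = t* · s/√n = 2.485 · 41.84/√26 = 20.39

CI: (220.31, 261.09)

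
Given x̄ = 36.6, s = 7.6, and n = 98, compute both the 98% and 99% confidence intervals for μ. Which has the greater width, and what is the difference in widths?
99% CI is wider by 0.40

df = 97
98% CI: t* = 2.365, (34.78, 38.42), width = 2 · t* · s/√n = 3.63
99% CI: t* = 2.627, (34.58, 38.62), width = 2 · t* · s/√n = 4.03

The 99% CI is wider by 4.03 - 3.63 = 0.40.
Higher confidence requires a wider interval.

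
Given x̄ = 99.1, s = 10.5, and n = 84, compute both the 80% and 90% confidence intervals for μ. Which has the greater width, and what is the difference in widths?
90% CI is wider by 0.85

df = 83
80% CI: t* = 1.292, (97.62, 100.58), width = 2 · t* · s/√n = 2.96
90% CI: t* = 1.663, (97.19, 101.01), width = 2 · t* · s/√n = 3.81

The 90% CI is wider by 3.81 - 2.96 = 0.85.
Higher confidence requires a wider interval.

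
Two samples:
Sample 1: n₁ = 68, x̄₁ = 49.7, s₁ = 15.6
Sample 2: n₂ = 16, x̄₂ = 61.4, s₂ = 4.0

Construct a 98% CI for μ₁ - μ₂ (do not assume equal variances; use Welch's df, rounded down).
(-16.78, -6.62)

Difference: x̄₁ - x̄₂ = -11.70
SE = √(s₁²/n₁ + s₂²/n₂) = √(15.6²/68 + 4.0²/16) = 2.1398
df = 81.32 → 81 (Welch–Satterthwaite, rounded down)
t* = 2.373

CI: -11.70 ± 2.373 · 2.1398 = -11.70 ± 5.08 = (-16.78, -6.62)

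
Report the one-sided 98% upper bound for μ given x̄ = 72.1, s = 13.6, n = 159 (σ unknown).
μ ≤ 74.33

Upper bound (one-sided):
t* = 2.071 (one-sided for 98%)
Upper bound = x̄ + t* · s/√n = 72.1 + 2.071 · 13.6/√159 = 74.33

We are 98% confident that μ ≤ 74.33.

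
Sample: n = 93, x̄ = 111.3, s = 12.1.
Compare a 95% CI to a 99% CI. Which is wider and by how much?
99% CI is wider by 1.62

df = 92
95% CI: t* = 1.986, (108.81, 113.79), width = 2 · t* · s/√n = 4.98
99% CI: t* = 2.630, (108.00, 114.60), width = 2 · t* · s/√n = 6.60

The 99% CI is wider by 6.60 - 4.98 = 1.62.
Higher confidence requires a wider interval.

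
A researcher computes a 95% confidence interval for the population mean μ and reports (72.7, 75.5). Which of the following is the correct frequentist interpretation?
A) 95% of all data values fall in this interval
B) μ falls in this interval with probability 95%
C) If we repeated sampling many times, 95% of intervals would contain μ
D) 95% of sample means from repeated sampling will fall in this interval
C

A) Wrong — a CI is about the parameter μ, not individual data values.
B) Wrong — μ is fixed; the randomness lives in the interval, not in μ.
C) Correct — this is the frequentist long-run coverage interpretation.
D) Wrong — coverage applies to intervals containing μ, not to future x̄ values.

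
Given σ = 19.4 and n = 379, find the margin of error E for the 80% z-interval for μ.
Margin of error = 1.28

Margin of error = z* · σ/√n
= 1.282 · 19.4/√379
= 1.282 · 19.4/19.4679
= 1.28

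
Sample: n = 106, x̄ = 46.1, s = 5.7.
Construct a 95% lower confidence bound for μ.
μ ≥ 45.18

Lower bound (one-sided):
t* = 1.659 (one-sided for 95%)
Lower bound = x̄ - t* · s/√n = 46.1 - 1.659 · 5.7/√106 = 45.18

We are 95% confident that μ ≥ 45.18.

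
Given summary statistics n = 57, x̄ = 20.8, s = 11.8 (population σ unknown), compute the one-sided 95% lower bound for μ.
μ ≥ 18.19

Lower bound (one-sided):
t* = 1.673 (one-sided for 95%)
Lower bound = x̄ - t* · s/√n = 20.8 - 1.673 · 11.8/√57 = 18.19

We are 95% confident that μ ≥ 18.19.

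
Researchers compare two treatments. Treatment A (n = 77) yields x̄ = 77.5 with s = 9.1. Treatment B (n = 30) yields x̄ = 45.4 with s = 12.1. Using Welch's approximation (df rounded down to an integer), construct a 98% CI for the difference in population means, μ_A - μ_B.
(26.20, 38.00)

Difference: x̄₁ - x̄₂ = 32.10
SE = √(s₁²/n₁ + s₂²/n₂) = √(9.1²/77 + 12.1²/30) = 2.4404
df = 42.40 → 42 (Welch–Satterthwaite, rounded down)
t* = 2.418

CI: 32.10 ± 2.418 · 2.4404 = 32.10 ± 5.90 = (26.20, 38.00)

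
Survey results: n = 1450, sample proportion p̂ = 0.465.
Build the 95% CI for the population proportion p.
(0.439, 0.491)

Proportion CI:
SE = √(p̂(1-p̂)/n) = √(0.465 · 0.535 / 1450) = 0.01310

z* = 1.960
Margin = z* · SE = 1.960 · 0.01310 = 0.0257

CI: 0.465 ± 0.0257 = (0.439, 0.491)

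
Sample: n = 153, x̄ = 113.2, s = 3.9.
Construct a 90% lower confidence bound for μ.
μ ≥ 112.79

Lower bound (one-sided):
t* = 1.287 (one-sided for 90%)
Lower bound = x̄ - t* · s/√n = 113.2 - 1.287 · 3.9/√153 = 112.79

We are 90% confident that μ ≥ 112.79.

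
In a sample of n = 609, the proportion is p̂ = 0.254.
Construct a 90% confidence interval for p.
(0.225, 0.283)

Proportion CI:
SE = √(p̂(1-p̂)/n) = √(0.254 · 0.746 / 609) = 0.01764

z* = 1.645
Margin = z* · SE = 1.645 · 0.01764 = 0.0290

CI: 0.254 ± 0.0290 = (0.225, 0.283)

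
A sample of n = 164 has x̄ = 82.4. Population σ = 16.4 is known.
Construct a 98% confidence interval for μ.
(79.42, 85.38)

z-interval (σ known):
z* = 2.326 for 98% confidence

Margin of error = z* · σ/√n = 2.326 · 16.4/√164 = 2.98

CI: (82.4 - 2.98, 82.4 + 2.98) = (79.42, 85.38)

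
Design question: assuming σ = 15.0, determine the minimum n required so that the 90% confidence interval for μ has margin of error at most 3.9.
n ≥ 41

For margin E ≤ 3.9:
n ≥ (z* · σ / E)²
n ≥ (1.645 · 15.0 / 3.9)²
n ≥ 40.03

Minimum n = 41 (rounding up)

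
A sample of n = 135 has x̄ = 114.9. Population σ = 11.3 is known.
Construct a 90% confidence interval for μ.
(113.30, 116.50)

z-interval (σ known):
z* = 1.645 for 90% confidence

Margin of error = z* · σ/√n = 1.645 · 11.3/√135 = 1.60

CI: (114.9 - 1.60, 114.9 + 1.60) = (113.30, 116.50)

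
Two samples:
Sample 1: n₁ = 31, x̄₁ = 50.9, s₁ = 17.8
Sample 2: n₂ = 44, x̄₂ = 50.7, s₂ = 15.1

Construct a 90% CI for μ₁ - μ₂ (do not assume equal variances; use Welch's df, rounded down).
(-6.36, 6.76)

Difference: x̄₁ - x̄₂ = 0.20
SE = √(s₁²/n₁ + s₂²/n₂) = √(17.8²/31 + 15.1²/44) = 3.9246
df = 57.77 → 57 (Welch–Satterthwaite, rounded down)
t* = 1.672

CI: 0.20 ± 1.672 · 3.9246 = 0.20 ± 6.56 = (-6.36, 6.76)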